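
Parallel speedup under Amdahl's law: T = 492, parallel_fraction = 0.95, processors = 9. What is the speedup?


Amdahl's law: T_p = T × ((1-p) + p/N)
= 492 × ((1-0.95) + 0.95/9)
= 492 × (0.05 + 0.1056)
= 492 × 0.1556
= 76.53
Speedup = 492/76.53
= 6.43×


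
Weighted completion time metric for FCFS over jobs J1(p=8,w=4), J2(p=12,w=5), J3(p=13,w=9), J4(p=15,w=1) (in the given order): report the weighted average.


Completion times:
  J1: C=8, w×C=4×8=32
  J2: C=20, w×C=5×20=100
  J3: C=33, w×C=9×33=297
  J4: C=48, w×C=1×48=48
Sum w×C = 477
Sum w = 19
Weighted avg = 477/19
= 25.11


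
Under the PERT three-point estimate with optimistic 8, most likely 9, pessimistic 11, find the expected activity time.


te = (o + 4m + p) / 6
= (8 + 4×9 + 11) / 6
= (8 + 36 + 11) / 6
= 55 / 6
= 9.17


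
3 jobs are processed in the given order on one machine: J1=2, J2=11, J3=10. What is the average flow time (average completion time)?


Completion times:
  J1: completes at 2
  J2: completes at 13
  J3: completes at 23
Sum = 38
Average = 38/3
= 12.67


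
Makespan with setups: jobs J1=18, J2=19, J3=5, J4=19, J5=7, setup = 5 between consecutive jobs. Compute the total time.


Makespan = Σ processing + (n-1) × setup
= (18 + 19 + 5 + 19 + 7) + (5-1)×5
= 68 + 20
= 88 time units


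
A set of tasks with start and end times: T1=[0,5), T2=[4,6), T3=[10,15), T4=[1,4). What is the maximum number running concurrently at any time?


Check each time point for overlaps:
  t=1: 2 tasks active (T1, T4)
Max concurrent = 2


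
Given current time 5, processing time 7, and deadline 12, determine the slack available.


Slack = due - current_time - processing
= 12 - 5 - 7
= 0


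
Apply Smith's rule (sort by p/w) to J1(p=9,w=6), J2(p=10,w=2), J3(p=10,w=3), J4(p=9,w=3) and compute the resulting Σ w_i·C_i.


WSPT order (by p/w): J1 → J4 → J3 → J2
  J1: C=9, w·C=6×9=54
  J4: C=18, w·C=3×18=54
  J3: C=28, w·C=3×28=84
  J2: C=38, w·C=2×38=76
Σ w·C = 268
= 268


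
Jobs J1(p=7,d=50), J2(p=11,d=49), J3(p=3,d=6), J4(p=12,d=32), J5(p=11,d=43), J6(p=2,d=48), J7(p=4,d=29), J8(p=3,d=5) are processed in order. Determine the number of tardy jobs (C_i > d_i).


Completion vs due date:
  J1: C=7, d=50 → on time
  J2: C=18, d=49 → on time
  J3: C=21, d=6 → TARDY
  J4: C=33, d=32 → TARDY
  J5: C=44, d=43 → TARDY
  J6: C=46, d=48 → on time
  J7: C=50, d=29 → TARDY
  J8: C=53, d=5 → TARDY
Tardy jobs: J3, J4, J5, J7, J8
Count = 5


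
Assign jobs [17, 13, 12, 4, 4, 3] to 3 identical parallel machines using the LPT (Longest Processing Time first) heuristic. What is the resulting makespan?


Jobs (LPT sorted): [17, 13, 12, 4, 4, 3]
Machines: 3
  J=17 → Machine 1 (load: 0+17=17)
  J=13 → Machine 2 (load: 0+13=13)
  J=12 → Machine 3 (load: 0+12=12)
  J=4 → Machine 3 (load: 12+4=16)
  J=4 → Machine 2 (load: 13+4=17)
  J=3 → Machine 3 (load: 16+3=19)
Machine loads: [17, 17, 19]
Makespan = max = 19 time units


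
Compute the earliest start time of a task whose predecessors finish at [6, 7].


ES = max of all predecessor completion times
Predecessors: [6, 7]
ES = max(6, 7)
= 7


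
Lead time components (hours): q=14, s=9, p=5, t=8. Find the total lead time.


Lead time = queue + setup + processing + transit
= 14 + 9 + 5 + 8
= 36 hours


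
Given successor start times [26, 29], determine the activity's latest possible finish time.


LF = min of all successor start times
Successors start at: [26, 29]
LF = min(26, 29)
= 26


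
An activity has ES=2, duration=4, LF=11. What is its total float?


EF = ES + duration = 2 + 4 = 6
LS = LF - duration = 11 - 4 = 7
Total Float = LF - EF = 11 - 6
(or LS - ES = 7 - 2)
= 5


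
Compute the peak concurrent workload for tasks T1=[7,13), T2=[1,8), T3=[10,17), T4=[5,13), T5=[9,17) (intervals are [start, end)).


Check each time point for overlaps:
  t=10: 4 tasks active (T1, T3, T4, T5)
Max concurrent = 4


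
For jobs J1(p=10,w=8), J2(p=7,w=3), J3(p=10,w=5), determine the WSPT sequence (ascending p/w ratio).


WSPT (Smith's rule): sort by p/w ascending
  J1: p/w = 10/8 = 1.250
  J3: p/w = 10/5 = 2.000
  J2: p/w = 7/3 = 2.333
Order: J1 → J3 → J2


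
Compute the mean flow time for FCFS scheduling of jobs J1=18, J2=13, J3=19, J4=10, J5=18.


Completion times:
  J1: completes at 18
  J2: completes at 31
  J3: completes at 50
  J4: completes at 60
  J5: completes at 78
Sum = 237
Average = 237/5
= 47.40


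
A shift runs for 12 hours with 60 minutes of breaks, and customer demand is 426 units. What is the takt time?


Available = 12×60 - 60 = 660 min
Takt time = 660 / 426
= 1.55 min/unit


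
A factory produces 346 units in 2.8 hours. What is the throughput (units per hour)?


Throughput = units / time
= 346 / 2.8
= 123.6 units/hour


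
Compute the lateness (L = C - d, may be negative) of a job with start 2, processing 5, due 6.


Completion = 2 + 5 = 7
Lateness = C - d = 7 - 6
= 1


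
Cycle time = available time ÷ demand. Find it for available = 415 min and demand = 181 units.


Cycle time = available time / demand
= 415 / 181
= 2.29 min/unit


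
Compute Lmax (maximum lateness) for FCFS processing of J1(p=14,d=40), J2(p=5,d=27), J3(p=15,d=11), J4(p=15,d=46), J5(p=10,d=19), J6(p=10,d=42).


Lateness per job (L = C - d):
  J1: C=14, d=40, L=-26
  J2: C=19, d=27, L=-8
  J3: C=34, d=11, L=23
  J4: C=49, d=46, L=3
  J5: C=59, d=19, L=40
  J6: C=69, d=42, L=27
Lmax = max(-26, -8, 23, 3, 40, 27)
= 40


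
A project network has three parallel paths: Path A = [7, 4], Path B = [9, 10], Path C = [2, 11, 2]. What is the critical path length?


Path A: 7 + 4 = 11
Path B: 9 + 10 = 19
Path C: 2 + 11 + 2 = 15
Critical path = longest = max(11, 19, 15)
= 19 (Path B)


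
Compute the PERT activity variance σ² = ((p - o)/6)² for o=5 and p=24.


σ² = ((p - o) / 6)² = (p - o)² / 36
= (24 - 5)² / 36
= 19² / 36
= 361 / 36
= 10.0278


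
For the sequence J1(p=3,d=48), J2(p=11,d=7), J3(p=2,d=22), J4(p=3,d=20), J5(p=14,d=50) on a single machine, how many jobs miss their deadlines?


Completion vs due date:
  J1: C=3, d=48 → on time
  J2: C=14, d=7 → TARDY
  J3: C=16, d=22 → on time
  J4: C=19, d=20 → on time
  J5: C=33, d=50 → on time
Tardy jobs: J2
Count = 1


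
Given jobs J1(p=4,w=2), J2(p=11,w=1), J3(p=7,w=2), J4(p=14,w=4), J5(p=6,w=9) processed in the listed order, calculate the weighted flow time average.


Completion times:
  J1: C=4, w×C=2×4=8
  J2: C=15, w×C=1×15=15
  J3: C=22, w×C=2×22=44
  J4: C=36, w×C=4×36=144
  J5: C=42, w×C=9×42=378
Sum w×C = 589
Sum w = 18
Weighted avg = 589/18
= 32.72


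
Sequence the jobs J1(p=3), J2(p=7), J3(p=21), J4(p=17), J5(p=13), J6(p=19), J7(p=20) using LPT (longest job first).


LPT: sort by longest processing time first
  J3: p=21
  J7: p=20
  J6: p=19
  J4: p=17
  J5: p=13
  J2: p=7
  J1: p=3
Order: J3 → J7 → J6 → J4 → J5 → J2 → J1


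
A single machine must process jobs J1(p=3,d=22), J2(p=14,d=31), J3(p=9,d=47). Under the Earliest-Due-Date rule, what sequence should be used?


EDD: sort by earliest due date
  J1: d=22, p=3
  J2: d=31, p=14
  J3: d=47, p=9
Order: J1 → J2 → J3


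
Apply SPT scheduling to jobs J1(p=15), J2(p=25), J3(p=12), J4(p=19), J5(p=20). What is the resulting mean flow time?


SPT order: J3 → J1 → J4 → J5 → J2
Completion times:
  J3: C=12
  J1: C=27
  J4: C=46
  J5: C=66
  J2: C=91
Sum = 242, n = 5
Mean flow = 242/5
= 48.40


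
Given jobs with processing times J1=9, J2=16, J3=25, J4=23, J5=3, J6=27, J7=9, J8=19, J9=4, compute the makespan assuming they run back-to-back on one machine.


Sequential makespan: sum all processing times
= 9 + 16 + 25 + 23 + 3 + 27 + 9 + 19 + 4
= 135 time units


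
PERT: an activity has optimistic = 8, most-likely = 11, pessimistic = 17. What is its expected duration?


te = (o + 4m + p) / 6
= (8 + 4×11 + 17) / 6
= (8 + 44 + 17) / 6
= 69 / 6
= 11.50


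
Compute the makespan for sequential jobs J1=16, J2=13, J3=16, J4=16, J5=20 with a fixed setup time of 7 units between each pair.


Makespan = Σ processing + (n-1) × setup
= (16 + 13 + 16 + 16 + 20) + (5-1)×7
= 81 + 28
= 109 time units


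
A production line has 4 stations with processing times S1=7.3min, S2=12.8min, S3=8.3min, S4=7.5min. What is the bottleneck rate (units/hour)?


Bottleneck = longest station time
Station times: [7.3, 12.8, 8.3, 7.5]
Max = 12.8 min
Rate = 60 / 12.8
= 4.69 units/hour (bottleneck: 12.8min)


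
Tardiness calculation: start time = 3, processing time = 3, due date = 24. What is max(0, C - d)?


Completion = start + processing = 3 + 3 = 6
Tardiness = max(0, C - d) = max(0, 6 - 24)
= max(0, -18)
= 0


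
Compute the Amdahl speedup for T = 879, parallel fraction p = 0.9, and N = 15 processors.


Amdahl's law: T_p = T × ((1-p) + p/N)
= 879 × ((1-0.9) + 0.9/15)
= 879 × (0.10 + 0.0600)
= 879 × 0.1600
= 140.64
Speedup = 879/140.64
= 6.25×


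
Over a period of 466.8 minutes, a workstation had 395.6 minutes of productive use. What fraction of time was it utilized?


Utilization = busy / total × 100
= 395.6 / 466.8 × 100
= 84.7%


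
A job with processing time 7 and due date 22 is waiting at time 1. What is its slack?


Slack = due - current_time - processing
= 22 - 1 - 7
= 14


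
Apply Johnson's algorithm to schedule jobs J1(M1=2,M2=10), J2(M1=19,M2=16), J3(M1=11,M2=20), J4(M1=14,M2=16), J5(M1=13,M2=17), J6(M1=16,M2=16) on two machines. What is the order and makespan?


Johnson's rule:
Group 1 (M1≤M2, sort by M1): ['J1', 'J3', 'J5', 'J4', 'J6']
Group 2 (M1>M2, sort desc M2): ['J2']
Sequence: J1 → J3 → J5 → J4 → J6 → J2
Makespan calculation:
  J1: M1 done=2, M2 done=12
  J3: M1 done=13, M2 done=33
  J5: M1 done=26, M2 done=50
  J4: M1 done=40, M2 done=66
  J6: M1 done=56, M2 done=82
  J2: M1 done=75, M2 done=98
= Sequence: J1 → J3 → J5 → J4 → J6 → J2, Makespan: 98


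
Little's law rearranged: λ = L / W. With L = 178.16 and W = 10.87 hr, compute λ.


Little's law: L = λW → λ = L / W
= 178.16 / 10.87
= 16.39 per hour


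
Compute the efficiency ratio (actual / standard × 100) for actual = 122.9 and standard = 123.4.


Efficiency = (actual / standard) × 100
= (122.9 / 123.4) × 100
= 99.6%


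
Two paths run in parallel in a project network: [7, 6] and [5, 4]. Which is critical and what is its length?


Path A: 7 + 6 = 13
Path B: 5 + 4 = 9
Critical path = longest = max(13, 9)
= 13 (Path A)


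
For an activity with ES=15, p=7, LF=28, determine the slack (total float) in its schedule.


EF = ES + duration = 15 + 7 = 22
LS = LF - duration = 28 - 7 = 21
Total Float = LF - EF = 28 - 22
(or LS - ES = 21 - 15)
= 6


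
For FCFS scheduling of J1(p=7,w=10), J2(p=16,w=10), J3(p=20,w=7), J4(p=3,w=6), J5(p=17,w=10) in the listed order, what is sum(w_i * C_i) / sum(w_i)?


Completion times:
  J1: C=7, w×C=10×7=70
  J2: C=23, w×C=10×23=230
  J3: C=43, w×C=7×43=301
  J4: C=46, w×C=6×46=276
  J5: C=63, w×C=10×63=630
Sum w×C = 1507
Sum w = 43
Weighted avg = 1507/43
= 35.05


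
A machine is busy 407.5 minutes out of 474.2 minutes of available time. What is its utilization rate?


Utilization = busy / total × 100
= 407.5 / 474.2 × 100
= 85.9%


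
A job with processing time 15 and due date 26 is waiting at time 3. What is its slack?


Slack = due - current_time - processing
= 26 - 3 - 15
= 8


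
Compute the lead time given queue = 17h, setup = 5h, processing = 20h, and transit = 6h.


Lead time = queue + setup + processing + transit
= 17 + 5 + 20 + 6
= 48 hours


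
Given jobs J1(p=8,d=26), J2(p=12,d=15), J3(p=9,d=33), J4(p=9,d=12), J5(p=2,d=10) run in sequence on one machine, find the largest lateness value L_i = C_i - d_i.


Lateness per job (L = C - d):
  J1: C=8, d=26, L=-18
  J2: C=20, d=15, L=5
  J3: C=29, d=33, L=-4
  J4: C=38, d=12, L=26
  J5: C=40, d=10, L=30
Lmax = max(-18, 5, -4, 26, 30)
= 30


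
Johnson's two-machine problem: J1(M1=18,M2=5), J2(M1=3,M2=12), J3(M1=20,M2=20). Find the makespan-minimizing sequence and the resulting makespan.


Johnson's rule:
Group 1 (M1≤M2, sort by M1): ['J2', 'J3']
Group 2 (M1>M2, sort desc M2): ['J1']
Sequence: J2 → J3 → J1
Makespan calculation:
  J2: M1 done=3, M2 done=15
  J3: M1 done=23, M2 done=43
  J1: M1 done=41, M2 done=48
= Sequence: J2 → J3 → J1, Makespan: 48


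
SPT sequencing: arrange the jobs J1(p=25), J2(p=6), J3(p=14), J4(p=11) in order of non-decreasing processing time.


SPT: sort by shortest processing time
  J2: p=6
  J4: p=11
  J3: p=14
  J1: p=25
Order: J2 → J4 → J3 → J1


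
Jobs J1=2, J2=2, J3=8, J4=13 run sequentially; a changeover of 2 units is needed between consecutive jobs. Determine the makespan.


Makespan = Σ processing + (n-1) × setup
= (2 + 2 + 8 + 13) + (4-1)×2
= 25 + 6
= 31 time units


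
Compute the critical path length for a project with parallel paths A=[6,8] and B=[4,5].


Path A: 6 + 8 = 14
Path B: 4 + 5 = 9
Critical path = longest = max(14, 9)
= 14 (Path A)


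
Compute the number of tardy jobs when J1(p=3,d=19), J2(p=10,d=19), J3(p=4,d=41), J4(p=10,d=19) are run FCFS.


Completion vs due date:
  J1: C=3, d=19 → on time
  J2: C=13, d=19 → on time
  J3: C=17, d=41 → on time
  J4: C=27, d=19 → TARDY
Tardy jobs: J4
Count = 1


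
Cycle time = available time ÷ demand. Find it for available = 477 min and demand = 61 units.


Cycle time = available time / demand
= 477 / 61
= 7.82 min/unit


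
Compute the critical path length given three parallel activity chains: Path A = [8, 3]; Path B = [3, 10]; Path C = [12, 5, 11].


Path A: 8 + 3 = 11
Path B: 3 + 10 = 13
Path C: 12 + 5 + 11 = 28
Critical path = longest = max(11, 13, 28)
= 28 (Path C)


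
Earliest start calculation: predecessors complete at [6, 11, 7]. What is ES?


ES = max of all predecessor completion times
Predecessors: [6, 11, 7]
ES = max(6, 11, 7)
= 11


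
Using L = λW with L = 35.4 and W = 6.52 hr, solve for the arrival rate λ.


Little's law: L = λW → λ = L / W
= 35.4 / 6.52
= 5.43 per hour


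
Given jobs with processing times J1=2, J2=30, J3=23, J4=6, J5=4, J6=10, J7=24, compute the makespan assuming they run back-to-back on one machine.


Sequential makespan: sum all processing times
= 2 + 30 + 23 + 6 + 4 + 10 + 24
= 99 time units


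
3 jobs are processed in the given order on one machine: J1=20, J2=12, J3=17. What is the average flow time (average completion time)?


Completion times:
  J1: completes at 20
  J2: completes at 32
  J3: completes at 49
Sum = 101
Average = 101/3
= 33.67


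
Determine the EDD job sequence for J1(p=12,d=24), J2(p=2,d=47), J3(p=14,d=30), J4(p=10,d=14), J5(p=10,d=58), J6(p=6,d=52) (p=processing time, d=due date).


EDD: sort by earliest due date
  J4: d=14, p=10
  J1: d=24, p=12
  J3: d=30, p=14
  J2: d=47, p=2
  J6: d=52, p=6
  J5: d=58, p=10
Order: J4 → J1 → J3 → J2 → J6 → J5


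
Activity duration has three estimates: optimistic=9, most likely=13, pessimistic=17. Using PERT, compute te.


te = (o + 4m + p) / 6
= (9 + 4×13 + 17) / 6
= (9 + 52 + 17) / 6
= 78 / 6
= 13.00


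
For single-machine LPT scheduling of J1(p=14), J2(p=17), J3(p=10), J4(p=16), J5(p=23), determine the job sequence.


LPT: sort by longest processing time first
  J5: p=23
  J2: p=17
  J4: p=16
  J1: p=14
  J3: p=10
Order: J5 → J2 → J4 → J1 → J3


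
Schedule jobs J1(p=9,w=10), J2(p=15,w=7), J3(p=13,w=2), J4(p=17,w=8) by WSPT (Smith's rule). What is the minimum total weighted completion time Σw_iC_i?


WSPT order (by p/w): J1 → J4 → J2 → J3
  J1: C=9, w·C=10×9=90
  J4: C=26, w·C=8×26=208
  J2: C=41, w·C=7×41=287
  J3: C=54, w·C=2×54=108
Σ w·C = 693
= 693


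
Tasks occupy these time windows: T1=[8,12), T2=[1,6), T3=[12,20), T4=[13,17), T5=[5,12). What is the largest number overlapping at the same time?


Check each time point for overlaps:
  t=5: 2 tasks active (T2, T5)
Max concurrent = 2


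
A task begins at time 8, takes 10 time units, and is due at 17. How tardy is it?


Completion = start + processing = 8 + 10 = 18
Tardiness = max(0, C - d) = max(0, 18 - 17)
= max(0, 1)
= 1


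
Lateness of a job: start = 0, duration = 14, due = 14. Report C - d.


Completion = 0 + 14 = 14
Lateness = C - d = 14 - 14
= 0


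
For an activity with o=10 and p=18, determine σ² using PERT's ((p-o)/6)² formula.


σ² = ((p - o) / 6)² = (p - o)² / 36
= (18 - 10)² / 36
= 8² / 36
= 64 / 36
= 1.7778


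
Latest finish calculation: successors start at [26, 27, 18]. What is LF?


LF = min of all successor start times
Successors start at: [26, 27, 18]
LF = min(26, 27, 18)
= 18


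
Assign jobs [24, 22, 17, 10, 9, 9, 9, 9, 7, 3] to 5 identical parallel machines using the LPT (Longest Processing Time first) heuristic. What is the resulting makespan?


Jobs (LPT sorted): [24, 22, 17, 10, 9, 9, 9, 9, 7, 3]
Machines: 5
  J=24 → Machine 1 (load: 0+24=24)
  J=22 → Machine 2 (load: 0+22=22)
  J=17 → Machine 3 (load: 0+17=17)
  J=10 → Machine 4 (load: 0+10=10)
  J=9 → Machine 5 (load: 0+9=9)
  J=9 → Machine 5 (load: 9+9=18)
  J=9 → Machine 4 (load: 10+9=19)
  J=9 → Machine 3 (load: 17+9=26)
  J=7 → Machine 5 (load: 18+7=25)
  J=3 → Machine 4 (load: 19+3=22)
Machine loads: [24, 22, 26, 22, 25]
Makespan = max = 26 time units


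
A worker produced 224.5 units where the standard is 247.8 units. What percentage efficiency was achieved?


Efficiency = (actual / standard) × 100
= (224.5 / 247.8) × 100
= 90.6%


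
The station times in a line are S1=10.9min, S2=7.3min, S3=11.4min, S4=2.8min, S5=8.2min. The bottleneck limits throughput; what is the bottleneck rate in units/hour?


Bottleneck = longest station time
Station times: [10.9, 7.3, 11.4, 2.8, 8.2]
Max = 11.4 min
Rate = 60 / 11.4
= 5.26 units/hour (bottleneck: 11.4min)


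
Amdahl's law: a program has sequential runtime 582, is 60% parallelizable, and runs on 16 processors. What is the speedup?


Amdahl's law: T_p = T × ((1-p) + p/N)
= 582 × ((1-0.6) + 0.6/16)
= 582 × (0.40 + 0.0375)
= 582 × 0.4375
= 254.62
Speedup = 582/254.62
= 2.29×


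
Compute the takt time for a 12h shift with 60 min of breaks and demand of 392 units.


Available = 12×60 - 60 = 660 min
Takt time = 660 / 392
= 1.68 min/unit


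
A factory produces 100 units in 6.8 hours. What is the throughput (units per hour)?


Throughput = units / time
= 100 / 6.8
= 14.7 units/hour


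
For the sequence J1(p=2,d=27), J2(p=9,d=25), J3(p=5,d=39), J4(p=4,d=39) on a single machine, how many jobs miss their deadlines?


Completion vs due date:
  J1: C=2, d=27 → on time
  J2: C=11, d=25 → on time
  J3: C=16, d=39 → on time
  J4: C=20, d=39 → on time
Tardy jobs: none
Count = 0


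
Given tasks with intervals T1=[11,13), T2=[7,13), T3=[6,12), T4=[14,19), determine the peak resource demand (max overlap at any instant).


Check each time point for overlaps:
  t=11: 3 tasks active (T1, T2, T3)
Max concurrent = 3


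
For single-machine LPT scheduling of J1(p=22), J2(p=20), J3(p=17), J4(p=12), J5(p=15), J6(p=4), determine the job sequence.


LPT: sort by longest processing time first
  J1: p=22
  J2: p=20
  J3: p=17
  J5: p=15
  J4: p=12
  J6: p=4
Order: J1 → J2 → J3 → J5 → J4 → J6


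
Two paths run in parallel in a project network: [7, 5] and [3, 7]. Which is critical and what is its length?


Path A: 7 + 5 = 12
Path B: 3 + 7 = 10
Critical path = longest = max(12, 10)
= 12 (Path A)


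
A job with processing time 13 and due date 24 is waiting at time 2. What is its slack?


Slack = due - current_time - processing
= 24 - 2 - 13
= 9


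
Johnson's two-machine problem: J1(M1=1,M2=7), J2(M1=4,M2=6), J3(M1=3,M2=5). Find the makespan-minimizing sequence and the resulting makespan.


Johnson's rule:
Group 1 (M1≤M2, sort by M1): ['J1', 'J3', 'J2']
Group 2 (M1>M2, sort desc M2): []
Sequence: J1 → J3 → J2
Makespan calculation:
  J1: M1 done=1, M2 done=8
  J3: M1 done=4, M2 done=13
  J2: M1 done=8, M2 done=19
= Sequence: J1 → J3 → J2, Makespan: 19


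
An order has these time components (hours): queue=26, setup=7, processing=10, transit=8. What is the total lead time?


Lead time = queue + setup + processing + transit
= 26 + 7 + 10 + 8
= 51 hours


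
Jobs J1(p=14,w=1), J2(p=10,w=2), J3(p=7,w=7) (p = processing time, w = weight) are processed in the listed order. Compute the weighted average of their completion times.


Completion times:
  J1: C=14, w×C=1×14=14
  J2: C=24, w×C=2×24=48
  J3: C=31, w×C=7×31=217
Sum w×C = 279
Sum w = 10
Weighted avg = 279/10
= 27.90


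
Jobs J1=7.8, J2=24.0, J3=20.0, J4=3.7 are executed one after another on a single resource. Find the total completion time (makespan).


Sequential makespan: sum all processing times
= 7.8 + 24.0 + 20.0 + 3.7
= 55.5 time units


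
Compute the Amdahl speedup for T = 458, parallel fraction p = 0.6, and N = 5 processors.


Amdahl's law: T_p = T × ((1-p) + p/N)
= 458 × ((1-0.6) + 0.6/5)
= 458 × (0.40 + 0.1200)
= 458 × 0.5200
= 238.16
Speedup = 458/238.16
= 1.92×


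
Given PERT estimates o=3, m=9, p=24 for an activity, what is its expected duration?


te = (o + 4m + p) / 6
= (3 + 4×9 + 24) / 6
= (3 + 36 + 24) / 6
= 63 / 6
= 10.50


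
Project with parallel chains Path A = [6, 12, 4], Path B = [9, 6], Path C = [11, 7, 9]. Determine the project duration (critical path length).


Path A: 6 + 12 + 4 = 22
Path B: 9 + 6 = 15
Path C: 11 + 7 + 9 = 27
Critical path = longest = max(22, 15, 27)
= 27 (Path C)


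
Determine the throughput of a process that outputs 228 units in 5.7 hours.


Throughput = units / time
= 228 / 5.7
= 40.0 units/hour


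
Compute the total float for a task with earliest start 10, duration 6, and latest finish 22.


EF = ES + duration = 10 + 6 = 16
LS = LF - duration = 22 - 6 = 16
Total Float = LF - EF = 22 - 16
(or LS - ES = 16 - 10)
= 6


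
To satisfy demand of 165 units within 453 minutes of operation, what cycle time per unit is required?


Cycle time = available time / demand
= 453 / 165
= 2.75 min/unit


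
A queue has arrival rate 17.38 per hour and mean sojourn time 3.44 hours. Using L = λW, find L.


Little's law: L = λ × W
= 17.38 × 3.44
= 59.79


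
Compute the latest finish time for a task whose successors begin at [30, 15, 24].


LF = min of all successor start times
Successors start at: [30, 15, 24]
LF = min(30, 15, 24)
= 15


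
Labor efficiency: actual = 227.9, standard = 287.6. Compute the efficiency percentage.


Efficiency = (actual / standard) × 100
= (227.9 / 287.6) × 100
= 79.2%


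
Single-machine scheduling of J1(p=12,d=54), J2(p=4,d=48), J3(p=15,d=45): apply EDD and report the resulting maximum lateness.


EDD order: J3 → J2 → J1
Completion and lateness:
  J3: C=15, d=45, L=15-45=-30
  J2: C=19, d=48, L=19-48=-29
  J1: C=31, d=54, L=31-54=-23
Lmax = max(-30, -29, -23)
= -23


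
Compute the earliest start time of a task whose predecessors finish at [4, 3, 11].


ES = max of all predecessor completion times
Predecessors: [4, 3, 11]
ES = max(4, 3, 11)
= 11


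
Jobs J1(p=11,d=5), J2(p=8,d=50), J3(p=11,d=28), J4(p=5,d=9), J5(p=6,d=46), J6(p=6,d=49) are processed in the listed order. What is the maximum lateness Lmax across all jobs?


Lateness per job (L = C - d):
  J1: C=11, d=5, L=6
  J2: C=19, d=50, L=-31
  J3: C=30, d=28, L=2
  J4: C=35, d=9, L=26
  J5: C=41, d=46, L=-5
  J6: C=47, d=49, L=-2
Lmax = max(6, -31, 2, 26, -5, -2)
= 26


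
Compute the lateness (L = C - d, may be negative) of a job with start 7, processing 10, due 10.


Completion = 7 + 10 = 17
Lateness = C - d = 17 - 10
= 7


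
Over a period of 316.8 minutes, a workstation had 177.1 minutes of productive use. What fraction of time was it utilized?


Utilization = busy / total × 100
= 177.1 / 316.8 × 100
= 55.9%


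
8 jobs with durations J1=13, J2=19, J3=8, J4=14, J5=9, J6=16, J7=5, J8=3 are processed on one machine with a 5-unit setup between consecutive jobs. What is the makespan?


Makespan = Σ processing + (n-1) × setup
= (13 + 19 + 8 + 14 + 9 + 16 + 5 + 3) + (8-1)×5
= 87 + 35
= 122 time units


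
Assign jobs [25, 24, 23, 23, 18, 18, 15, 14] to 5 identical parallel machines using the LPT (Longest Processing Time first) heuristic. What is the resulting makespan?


Jobs (LPT sorted): [25, 24, 23, 23, 18, 18, 15, 14]
Machines: 5
  J=25 → Machine 1 (load: 0+25=25)
  J=24 → Machine 2 (load: 0+24=24)
  J=23 → Machine 3 (load: 0+23=23)
  J=23 → Machine 4 (load: 0+23=23)
  J=18 → Machine 5 (load: 0+18=18)
  J=18 → Machine 5 (load: 18+18=36)
  J=15 → Machine 3 (load: 23+15=38)
  J=14 → Machine 4 (load: 23+14=37)
Machine loads: [25, 24, 38, 37, 36]
Makespan = max = 38 time units


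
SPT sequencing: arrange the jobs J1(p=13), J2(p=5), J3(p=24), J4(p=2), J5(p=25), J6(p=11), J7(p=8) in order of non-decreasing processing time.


SPT: sort by shortest processing time
  J4: p=2
  J2: p=5
  J7: p=8
  J6: p=11
  J1: p=13
  J3: p=24
  J5: p=25
Order: J4 → J2 → J7 → J6 → J1 → J3 → J5


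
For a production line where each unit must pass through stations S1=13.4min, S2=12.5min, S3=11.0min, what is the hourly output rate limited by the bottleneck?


Bottleneck = longest station time
Station times: [13.4, 12.5, 11.0]
Max = 13.4 min
Rate = 60 / 13.4
= 4.48 units/hour (bottleneck: 13.4min)


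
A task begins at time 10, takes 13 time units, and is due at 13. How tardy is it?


Completion = start + processing = 10 + 13 = 23
Tardiness = max(0, C - d) = max(0, 23 - 13)
= max(0, 10)
= 10


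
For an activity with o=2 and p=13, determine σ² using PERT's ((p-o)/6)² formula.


σ² = ((p - o) / 6)² = (p - o)² / 36
= (13 - 2)² / 36
= 11² / 36
= 121 / 36
= 3.3611


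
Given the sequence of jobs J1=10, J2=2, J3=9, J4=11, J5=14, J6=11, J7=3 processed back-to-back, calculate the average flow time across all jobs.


Completion times:
  J1: completes at 10
  J2: completes at 12
  J3: completes at 21
  J4: completes at 32
  J5: completes at 46
  J6: completes at 57
  J7: completes at 60
Sum = 238
Average = 238/7
= 34.00


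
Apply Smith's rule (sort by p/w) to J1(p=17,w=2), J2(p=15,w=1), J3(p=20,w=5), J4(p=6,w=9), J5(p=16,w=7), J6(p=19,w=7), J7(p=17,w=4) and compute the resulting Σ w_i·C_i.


WSPT order (by p/w): J4 → J5 → J6 → J3 → J7 → J1 → J2
  J4: C=6, w·C=9×6=54
  J5: C=22, w·C=7×22=154
  J6: C=41, w·C=7×41=287
  J3: C=61, w·C=5×61=305
  J7: C=78, w·C=4×78=312
  J1: C=95, w·C=2×95=190
  J2: C=110, w·C=1×110=110
Σ w·C = 1412
= 1412


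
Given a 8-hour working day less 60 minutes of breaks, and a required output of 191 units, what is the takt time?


Available = 8×60 - 60 = 420 min
Takt time = 420 / 191
= 2.20 min/unit


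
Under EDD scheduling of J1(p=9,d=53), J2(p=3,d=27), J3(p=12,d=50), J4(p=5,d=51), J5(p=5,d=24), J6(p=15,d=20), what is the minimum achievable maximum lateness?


EDD order: J6 → J5 → J2 → J3 → J4 → J1
Completion and lateness:
  J6: C=15, d=20, L=15-20=-5
  J5: C=20, d=24, L=20-24=-4
  J2: C=23, d=27, L=23-27=-4
  J3: C=35, d=50, L=35-50=-15
  J4: C=40, d=51, L=40-51=-11
  J1: C=49, d=53, L=49-53=-4
Lmax = max(-5, -4, -4, -15, -11, -4)
= -4


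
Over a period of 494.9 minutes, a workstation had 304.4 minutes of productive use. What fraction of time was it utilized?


Utilization = busy / total × 100
= 304.4 / 494.9 × 100
= 61.5%


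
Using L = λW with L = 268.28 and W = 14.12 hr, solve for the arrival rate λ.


Little's law: L = λW → λ = L / W
= 268.28 / 14.12
= 19.00 per hour


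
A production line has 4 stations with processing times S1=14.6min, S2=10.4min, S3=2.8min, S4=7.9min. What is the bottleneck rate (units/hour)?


Bottleneck = longest station time
Station times: [14.6, 10.4, 2.8, 7.9]
Max = 14.6 min
Rate = 60 / 14.6
= 4.11 units/hour (bottleneck: 14.6min)


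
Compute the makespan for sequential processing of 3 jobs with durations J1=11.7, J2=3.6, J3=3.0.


Sequential makespan: sum all processing times
= 11.7 + 3.6 + 3.0
= 18.3 time units


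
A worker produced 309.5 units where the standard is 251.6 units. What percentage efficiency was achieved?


Efficiency = (actual / standard) × 100
= (309.5 / 251.6) × 100
= 123.0%


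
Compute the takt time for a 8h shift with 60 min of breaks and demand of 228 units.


Available = 8×60 - 60 = 420 min
Takt time = 420 / 228
= 1.84 min/unit


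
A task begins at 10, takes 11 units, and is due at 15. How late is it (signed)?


Completion = 10 + 11 = 21
Lateness = C - d = 21 - 15
= 6


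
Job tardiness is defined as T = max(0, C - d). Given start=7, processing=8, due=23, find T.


Completion = start + processing = 7 + 8 = 15
Tardiness = max(0, C - d) = max(0, 15 - 23)
= max(0, -8)
= 0


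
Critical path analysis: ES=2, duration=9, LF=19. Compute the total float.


EF = ES + duration = 2 + 9 = 11
LS = LF - duration = 19 - 9 = 10
Total Float = LF - EF = 19 - 11
(or LS - ES = 10 - 2)
= 8


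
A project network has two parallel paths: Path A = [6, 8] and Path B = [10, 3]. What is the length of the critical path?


Path A: 6 + 8 = 14
Path B: 10 + 3 = 13
Critical path = longest = max(14, 13)
= 14 (Path A)


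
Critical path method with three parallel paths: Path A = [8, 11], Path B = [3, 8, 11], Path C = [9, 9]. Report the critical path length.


Path A: 8 + 11 = 19
Path B: 3 + 8 + 11 = 22
Path C: 9 + 9 = 18
Critical path = longest = max(19, 22, 18)
= 22 (Path B)


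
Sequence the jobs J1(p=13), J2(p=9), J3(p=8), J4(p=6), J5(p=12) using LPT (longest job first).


LPT: sort by longest processing time first
  J1: p=13
  J5: p=12
  J2: p=9
  J3: p=8
  J4: p=6
Order: J1 → J5 → J2 → J3 → J4


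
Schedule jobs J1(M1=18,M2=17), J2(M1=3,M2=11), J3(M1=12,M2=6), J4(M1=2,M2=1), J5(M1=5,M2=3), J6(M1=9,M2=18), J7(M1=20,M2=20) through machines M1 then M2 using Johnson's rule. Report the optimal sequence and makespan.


Johnson's rule:
Group 1 (M1≤M2, sort by M1): ['J2', 'J6', 'J7']
Group 2 (M1>M2, sort desc M2): ['J1', 'J3', 'J5', 'J4']
Sequence: J2 → J6 → J7 → J1 → J3 → J5 → J4
Makespan calculation:
  J2: M1 done=3, M2 done=14
  J6: M1 done=12, M2 done=32
  J7: M1 done=32, M2 done=52
  J1: M1 done=50, M2 done=69
  J3: M1 done=62, M2 done=75
  J5: M1 done=67, M2 done=78
  J4: M1 done=69, M2 done=79
= Sequence: J2 → J6 → J7 → J1 → J3 → J5 → J4, Makespan: 79


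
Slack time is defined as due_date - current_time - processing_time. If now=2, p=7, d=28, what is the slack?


Slack = due - current_time - processing
= 28 - 2 - 7
= 19


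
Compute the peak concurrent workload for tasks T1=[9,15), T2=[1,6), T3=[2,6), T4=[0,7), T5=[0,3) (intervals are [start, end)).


Check each time point for overlaps:
  t=2: 4 tasks active (T2, T3, T4, T5)
Max concurrent = 4


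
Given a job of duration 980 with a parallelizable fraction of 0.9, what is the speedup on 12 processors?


Amdahl's law: T_p = T × ((1-p) + p/N)
= 980 × ((1-0.9) + 0.9/12)
= 980 × (0.10 + 0.0750)
= 980 × 0.1750
= 171.50
Speedup = 980/171.50
= 5.71×


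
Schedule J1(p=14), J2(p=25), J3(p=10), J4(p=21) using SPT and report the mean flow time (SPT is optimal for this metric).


SPT order: J3 → J1 → J4 → J2
Completion times:
  J3: C=10
  J1: C=24
  J4: C=45
  J2: C=70
Sum = 149, n = 4
Mean flow = 149/4
= 37.25


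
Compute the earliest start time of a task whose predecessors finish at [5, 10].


ES = max of all predecessor completion times
Predecessors: [5, 10]
ES = max(5, 10)
= 10


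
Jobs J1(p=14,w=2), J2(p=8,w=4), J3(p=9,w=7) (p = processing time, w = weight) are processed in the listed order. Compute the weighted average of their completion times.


Completion times:
  J1: C=14, w×C=2×14=28
  J2: C=22, w×C=4×22=88
  J3: C=31, w×C=7×31=217
Sum w×C = 333
Sum w = 13
Weighted avg = 333/13
= 25.62


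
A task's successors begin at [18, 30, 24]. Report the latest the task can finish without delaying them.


LF = min of all successor start times
Successors start at: [18, 30, 24]
LF = min(18, 30, 24)
= 18


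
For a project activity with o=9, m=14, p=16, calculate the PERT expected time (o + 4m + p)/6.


te = (o + 4m + p) / 6
= (9 + 4×14 + 16) / 6
= (9 + 56 + 16) / 6
= 81 / 6
= 13.50


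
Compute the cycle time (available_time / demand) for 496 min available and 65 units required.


Cycle time = available time / demand
= 496 / 65
= 7.63 min/unit


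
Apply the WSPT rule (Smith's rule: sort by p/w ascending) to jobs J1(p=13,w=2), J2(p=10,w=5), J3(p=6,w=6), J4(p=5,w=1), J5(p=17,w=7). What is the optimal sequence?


WSPT (Smith's rule): sort by p/w ascending
  J3: p/w = 6/6 = 1.000
  J2: p/w = 10/5 = 2.000
  J5: p/w = 17/7 = 2.429
  J4: p/w = 5/1 = 5.000
  J1: p/w = 13/2 = 6.500
Order: J3 → J2 → J5 → J4 → J1


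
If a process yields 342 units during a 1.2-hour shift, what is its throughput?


Throughput = units / time
= 342 / 1.2
= 285.0 units/hour


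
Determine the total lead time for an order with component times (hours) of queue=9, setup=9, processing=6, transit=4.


Lead time = queue + setup + processing + transit
= 9 + 9 + 6 + 4
= 28 hours


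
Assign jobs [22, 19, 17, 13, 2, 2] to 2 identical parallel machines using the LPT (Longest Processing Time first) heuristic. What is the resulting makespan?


Jobs (LPT sorted): [22, 19, 17, 13, 2, 2]
Machines: 2
  J=22 → Machine 1 (load: 0+22=22)
  J=19 → Machine 2 (load: 0+19=19)
  J=17 → Machine 2 (load: 19+17=36)
  J=13 → Machine 1 (load: 22+13=35)
  J=2 → Machine 1 (load: 35+2=37)
  J=2 → Machine 2 (load: 36+2=38)
Machine loads: [37, 38]
Makespan = max = 38 time units


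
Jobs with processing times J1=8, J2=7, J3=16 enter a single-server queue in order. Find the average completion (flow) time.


Completion times:
  J1: completes at 8
  J2: completes at 15
  J3: completes at 31
Sum = 54
Average = 54/3
= 18.00


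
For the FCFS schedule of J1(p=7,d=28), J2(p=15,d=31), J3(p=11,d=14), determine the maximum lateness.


Lateness per job (L = C - d):
  J1: C=7, d=28, L=-21
  J2: C=22, d=31, L=-9
  J3: C=33, d=14, L=19
Lmax = max(-21, -9, 19)
= 19


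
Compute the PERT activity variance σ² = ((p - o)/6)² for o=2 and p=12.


σ² = ((p - o) / 6)² = (p - o)² / 36
= (12 - 2)² / 36
= 10² / 36
= 100 / 36
= 2.7778


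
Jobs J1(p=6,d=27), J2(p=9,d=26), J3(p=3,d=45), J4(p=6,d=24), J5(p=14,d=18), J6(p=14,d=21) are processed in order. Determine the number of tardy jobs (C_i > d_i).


Completion vs due date:
  J1: C=6, d=27 → on time
  J2: C=15, d=26 → on time
  J3: C=18, d=45 → on time
  J4: C=24, d=24 → on time
  J5: C=38, d=18 → TARDY
  J6: C=52, d=21 → TARDY
Tardy jobs: J5, J6
Count = 2


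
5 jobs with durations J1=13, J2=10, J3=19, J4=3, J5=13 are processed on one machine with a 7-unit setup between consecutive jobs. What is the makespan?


Makespan = Σ processing + (n-1) × setup
= (13 + 10 + 19 + 3 + 13) + (5-1)×7
= 58 + 28
= 86 time units


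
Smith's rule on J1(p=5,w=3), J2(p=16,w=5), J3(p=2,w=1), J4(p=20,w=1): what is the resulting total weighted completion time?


WSPT order (by p/w): J1 → J3 → J2 → J4
  J1: C=5, w·C=3×5=15
  J3: C=7, w·C=1×7=7
  J2: C=23, w·C=5×23=115
  J4: C=43, w·C=1×43=43
Σ w·C = 180
= 180


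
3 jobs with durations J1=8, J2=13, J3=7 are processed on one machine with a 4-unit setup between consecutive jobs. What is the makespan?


Makespan = Σ processing + (n-1) × setup
= (8 + 13 + 7) + (3-1)×4
= 28 + 8
= 36 time units


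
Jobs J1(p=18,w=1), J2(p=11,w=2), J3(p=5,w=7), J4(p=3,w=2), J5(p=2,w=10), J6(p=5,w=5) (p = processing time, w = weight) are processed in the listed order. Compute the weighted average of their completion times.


Completion times:
  J1: C=18, w×C=1×18=18
  J2: C=29, w×C=2×29=58
  J3: C=34, w×C=7×34=238
  J4: C=37, w×C=2×37=74
  J5: C=39, w×C=10×39=390
  J6: C=44, w×C=5×44=220
Sum w×C = 998
Sum w = 27
Weighted avg = 998/27
= 36.96


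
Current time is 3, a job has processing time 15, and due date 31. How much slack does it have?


Slack = due - current_time - processing
= 31 - 3 - 15
= 13


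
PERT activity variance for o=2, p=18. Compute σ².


σ² = ((p - o) / 6)² = (p - o)² / 36
= (18 - 2)² / 36
= 16² / 36
= 256 / 36
= 7.1111


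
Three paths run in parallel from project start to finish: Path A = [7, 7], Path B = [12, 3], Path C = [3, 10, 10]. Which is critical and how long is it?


Path A: 7 + 7 = 14
Path B: 12 + 3 = 15
Path C: 3 + 10 + 10 = 23
Critical path = longest = max(14, 15, 23)
= 23 (Path C)


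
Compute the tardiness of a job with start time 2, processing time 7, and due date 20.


Completion = start + processing = 2 + 7 = 9
Tardiness = max(0, C - d) = max(0, 9 - 20)
= max(0, -11)
= 0


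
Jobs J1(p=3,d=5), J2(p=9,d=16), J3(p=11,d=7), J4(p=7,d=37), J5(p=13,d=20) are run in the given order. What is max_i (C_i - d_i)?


Lateness per job (L = C - d):
  J1: C=3, d=5, L=-2
  J2: C=12, d=16, L=-4
  J3: C=23, d=7, L=16
  J4: C=30, d=37, L=-7
  J5: C=43, d=20, L=23
Lmax = max(-2, -4, 16, -7, 23)
= 23


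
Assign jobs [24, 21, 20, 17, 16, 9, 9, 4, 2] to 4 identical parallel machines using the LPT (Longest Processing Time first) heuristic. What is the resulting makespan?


Jobs (LPT sorted): [24, 21, 20, 17, 16, 9, 9, 4, 2]
Machines: 4
  J=24 → Machine 1 (load: 0+24=24)
  J=21 → Machine 2 (load: 0+21=21)
  J=20 → Machine 3 (load: 0+20=20)
  J=17 → Machine 4 (load: 0+17=17)
  J=16 → Machine 4 (load: 17+16=33)
  J=9 → Machine 3 (load: 20+9=29)
  J=9 → Machine 2 (load: 21+9=30)
  J=4 → Machine 1 (load: 24+4=28)
  J=2 → Machine 1 (load: 28+2=30)
Machine loads: [30, 30, 29, 33]
Makespan = max = 33 time units


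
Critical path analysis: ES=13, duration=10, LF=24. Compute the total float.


EF = ES + duration = 13 + 10 = 23
LS = LF - duration = 24 - 10 = 14
Total Float = LF - EF = 24 - 23
(or LS - ES = 14 - 13)
= 1


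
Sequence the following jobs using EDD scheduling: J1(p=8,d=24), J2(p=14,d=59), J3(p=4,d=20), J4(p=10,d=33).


EDD: sort by earliest due date
  J3: d=20, p=4
  J1: d=24, p=8
  J4: d=33, p=10
  J2: d=59, p=14
Order: J3 → J1 → J4 → J2


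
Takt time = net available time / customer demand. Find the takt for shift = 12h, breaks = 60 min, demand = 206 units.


Available = 12×60 - 60 = 660 min
Takt time = 660 / 206
= 3.20 min/unit


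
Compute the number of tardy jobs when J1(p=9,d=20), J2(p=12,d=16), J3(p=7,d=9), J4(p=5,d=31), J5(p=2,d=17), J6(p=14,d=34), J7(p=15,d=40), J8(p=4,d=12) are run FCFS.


Completion vs due date:
  J1: C=9, d=20 → on time
  J2: C=21, d=16 → TARDY
  J3: C=28, d=9 → TARDY
  J4: C=33, d=31 → TARDY
  J5: C=35, d=17 → TARDY
  J6: C=49, d=34 → TARDY
  J7: C=64, d=40 → TARDY
  J8: C=68, d=12 → TARDY
Tardy jobs: J2, J3, J4, J5, J6, J7, J8
Count = 7


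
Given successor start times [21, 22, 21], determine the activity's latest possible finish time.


LF = min of all successor start times
Successors start at: [21, 22, 21]
LF = min(21, 22, 21)
= 21


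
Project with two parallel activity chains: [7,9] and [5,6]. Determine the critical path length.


Path A: 7 + 9 = 16
Path B: 5 + 6 = 11
Critical path = longest = max(16, 11)
= 16 (Path A)


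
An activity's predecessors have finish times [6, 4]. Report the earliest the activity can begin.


ES = max of all predecessor completion times
Predecessors: [6, 4]
ES = max(6, 4)
= 6
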